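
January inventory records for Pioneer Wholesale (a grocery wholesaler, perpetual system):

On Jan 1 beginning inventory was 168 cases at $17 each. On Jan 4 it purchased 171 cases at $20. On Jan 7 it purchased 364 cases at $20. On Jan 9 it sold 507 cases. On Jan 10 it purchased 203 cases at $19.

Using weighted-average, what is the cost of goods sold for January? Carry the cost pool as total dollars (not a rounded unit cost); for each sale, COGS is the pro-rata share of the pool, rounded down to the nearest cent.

COGS = $9,776.51

After Jan 1: 168 on hand, pool $2,856.00 (≈ $17.0000 each)
After Jan 4: 339 on hand, pool $6,276.00 (≈ $18.5133 each)
After Jan 7: 703 on hand, pool $13,556.00 (≈ $19.2831 each)
Jan 9, sell 507: 507/703 × $13,556.00 → $9,776.51
After Jan 10: 399 on hand, pool $7,636.49 (≈ $19.1391 each)
Ending inventory (cost pool remaining) = $7,636.49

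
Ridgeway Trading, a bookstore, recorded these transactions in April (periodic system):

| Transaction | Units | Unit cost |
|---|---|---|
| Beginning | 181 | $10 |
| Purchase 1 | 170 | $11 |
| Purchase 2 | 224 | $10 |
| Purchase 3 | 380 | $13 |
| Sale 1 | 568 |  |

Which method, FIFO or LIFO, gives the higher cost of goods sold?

LIFO

FIFO COGS: 181 @ $10 + 170 @ $11 + 217 @ $10 = $5,850
LIFO COGS: 380 @ $13 + 188 @ $10 = $6,820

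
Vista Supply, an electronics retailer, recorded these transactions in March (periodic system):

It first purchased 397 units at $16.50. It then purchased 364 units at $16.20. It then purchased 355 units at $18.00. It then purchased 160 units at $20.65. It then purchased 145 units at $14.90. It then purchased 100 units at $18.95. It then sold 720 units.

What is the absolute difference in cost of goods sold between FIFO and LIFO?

$1,246.40

FIFO COGS: 397 @ $16.50 + 323 @ $16.20 = $11,783.10
LIFO COGS: 100 @ $18.95 + 145 @ $14.90 + 160 @ $20.65 + 315 @ $18.00 = $13,029.50
Difference = |$11,783.10 − $13,029.50| = $1,246.40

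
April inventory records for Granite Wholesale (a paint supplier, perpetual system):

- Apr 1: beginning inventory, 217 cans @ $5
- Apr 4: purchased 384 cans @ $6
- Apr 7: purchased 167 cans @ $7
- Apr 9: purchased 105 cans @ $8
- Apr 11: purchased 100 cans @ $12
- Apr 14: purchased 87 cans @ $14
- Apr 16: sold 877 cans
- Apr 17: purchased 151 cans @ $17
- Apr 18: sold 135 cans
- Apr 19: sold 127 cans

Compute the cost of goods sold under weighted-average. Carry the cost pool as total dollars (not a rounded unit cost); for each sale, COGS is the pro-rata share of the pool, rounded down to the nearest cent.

COGS = $9,538.75

After Apr 1: 217 on hand, pool $1,085.00 (≈ $5.0000 each)
After Apr 4: 601 on hand, pool $3,389.00 (≈ $5.6389 each)
After Apr 7: 768 on hand, pool $4,558.00 (≈ $5.9349 each)
After Apr 9: 873 on hand, pool $5,398.00 (≈ $6.1833 each)
After Apr 11: 973 on hand, pool $6,598.00 (≈ $6.7811 each)
After Apr 14: 1060 on hand, pool $7,816.00 (≈ $7.3736 each)
Apr 16, sell 877: 877/1060 × $7,816.00 → $6,466.63
After Apr 17: 334 on hand, pool $3,916.37 (≈ $11.7257 each)
Apr 18, sell 135: 135/334 × $3,916.37 → $1,582.96
Apr 19, sell 127: 127/199 × $2,333.41 → $1,489.16
Total COGS = $6,466.63 + $1,582.96 + $1,489.16 = $9,538.75
Ending inventory (cost pool remaining) = $844.25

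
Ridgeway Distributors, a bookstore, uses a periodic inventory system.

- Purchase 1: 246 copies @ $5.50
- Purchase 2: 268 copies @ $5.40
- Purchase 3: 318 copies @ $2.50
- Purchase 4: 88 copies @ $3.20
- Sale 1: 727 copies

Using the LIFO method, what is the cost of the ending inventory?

Sale 1 (727) [LIFO — newest first]: 88 @ $3.20 + 318 @ $2.50 + 268 @ $5.40 + 53 @ $5.50 = $2,815.30
Ending inventory: 193 @ $5.50 = $1,061.50

Ending inventory = $1,061.50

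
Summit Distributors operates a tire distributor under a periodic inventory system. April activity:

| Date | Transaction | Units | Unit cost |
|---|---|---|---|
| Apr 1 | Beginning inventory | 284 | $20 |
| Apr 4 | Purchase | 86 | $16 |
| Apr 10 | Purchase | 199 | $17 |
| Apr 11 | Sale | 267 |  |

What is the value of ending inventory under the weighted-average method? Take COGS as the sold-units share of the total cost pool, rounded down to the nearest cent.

Apr 11, sell 267: 267/569 × $10,439.00 → $4,898.44
Ending inventory (cost pool remaining) = $5,540.56

Ending inventory = $5,540.56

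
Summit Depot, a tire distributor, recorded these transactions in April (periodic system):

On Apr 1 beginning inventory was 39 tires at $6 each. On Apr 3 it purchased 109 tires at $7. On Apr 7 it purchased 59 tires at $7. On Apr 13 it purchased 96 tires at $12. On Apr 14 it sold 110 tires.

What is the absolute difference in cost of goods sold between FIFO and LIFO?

$519

FIFO COGS: 39 @ $6 + 71 @ $7 = $731
LIFO COGS: 96 @ $12 + 14 @ $7 = $1,250
Difference = |$731 − $1,250| = $519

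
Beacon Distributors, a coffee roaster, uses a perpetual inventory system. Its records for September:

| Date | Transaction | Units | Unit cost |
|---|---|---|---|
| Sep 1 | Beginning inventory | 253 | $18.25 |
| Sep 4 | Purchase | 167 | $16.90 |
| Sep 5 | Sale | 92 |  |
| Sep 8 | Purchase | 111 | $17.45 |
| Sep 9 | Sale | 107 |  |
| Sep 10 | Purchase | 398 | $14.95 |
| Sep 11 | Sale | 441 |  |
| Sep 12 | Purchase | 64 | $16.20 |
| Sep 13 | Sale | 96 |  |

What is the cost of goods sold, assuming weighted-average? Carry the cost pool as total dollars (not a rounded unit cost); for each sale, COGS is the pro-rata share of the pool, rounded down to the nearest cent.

After Sep 1: 253 on hand, pool $4,617.25 (≈ $18.2500 each)
After Sep 4: 420 on hand, pool $7,439.55 (≈ $17.7132 each)
Sep 5, sell 92: 92/420 × $7,439.55 → $1,629.61
After Sep 8: 439 on hand, pool $7,746.89 (≈ $17.6467 each)
Sep 9, sell 107: 107/439 × $7,746.89 → $1,888.19
After Sep 10: 730 on hand, pool $11,808.80 (≈ $16.1764 each)
Sep 11, sell 441: 441/730 × $11,808.80 → $7,133.80
After Sep 12: 353 on hand, pool $5,711.80 (≈ $16.1807 each)
Sep 13, sell 96: 96/353 × $5,711.80 → $1,553.35
Total COGS = $1,629.61 + $1,888.19 + $7,133.80 + $1,553.35 = $12,204.95
Ending inventory (cost pool remaining) = $4,158.45

COGS = $12,204.95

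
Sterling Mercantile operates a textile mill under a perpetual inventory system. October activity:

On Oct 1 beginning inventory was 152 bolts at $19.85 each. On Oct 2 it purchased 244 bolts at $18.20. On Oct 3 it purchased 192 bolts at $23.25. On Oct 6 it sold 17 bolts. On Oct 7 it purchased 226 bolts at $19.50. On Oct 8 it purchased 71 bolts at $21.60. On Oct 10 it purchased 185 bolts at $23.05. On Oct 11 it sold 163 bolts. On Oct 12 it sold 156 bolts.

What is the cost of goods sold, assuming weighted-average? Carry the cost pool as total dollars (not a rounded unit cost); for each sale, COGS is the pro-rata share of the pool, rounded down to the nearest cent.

COGS = $6,943.44

After Oct 1: 152 on hand, pool $3,017.20 (≈ $19.8500 each)
After Oct 2: 396 on hand, pool $7,458.00 (≈ $18.8333 each)
After Oct 3: 588 on hand, pool $11,922.00 (≈ $20.2755 each)
Oct 6, sell 17: 17/588 × $11,922.00 → $344.68
After Oct 7: 797 on hand, pool $15,984.32 (≈ $20.0556 each)
After Oct 8: 868 on hand, pool $17,517.92 (≈ $20.1819 each)
After Oct 10: 1053 on hand, pool $21,782.17 (≈ $20.6858 each)
Oct 11, sell 163: 163/1053 × $21,782.17 → $3,371.78
Oct 12, sell 156: 156/890 × $18,410.39 → $3,226.98
Total COGS = $344.68 + $3,371.78 + $3,226.98 = $6,943.44
Ending inventory (cost pool remaining) = $15,183.41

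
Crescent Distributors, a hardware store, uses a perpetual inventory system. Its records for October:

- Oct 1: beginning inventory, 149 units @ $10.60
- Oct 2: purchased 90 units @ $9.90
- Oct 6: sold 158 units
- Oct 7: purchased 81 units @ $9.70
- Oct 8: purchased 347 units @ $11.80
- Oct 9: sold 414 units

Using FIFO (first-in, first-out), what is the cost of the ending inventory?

Oct 6, 158 sold [FIFO — oldest first]: 149 @ $10.60 + 9 @ $9.90 = $1,668.50
Oct 9, 414 sold [FIFO — oldest first]: 81 @ $9.90 + 81 @ $9.70 + 252 @ $11.80 = $4,561.20
Total COGS = $1,668.50 + $4,561.20 = $6,229.70
Ending inventory: 95 @ $11.80 = $1,121.00

Ending inventory = $1,121.00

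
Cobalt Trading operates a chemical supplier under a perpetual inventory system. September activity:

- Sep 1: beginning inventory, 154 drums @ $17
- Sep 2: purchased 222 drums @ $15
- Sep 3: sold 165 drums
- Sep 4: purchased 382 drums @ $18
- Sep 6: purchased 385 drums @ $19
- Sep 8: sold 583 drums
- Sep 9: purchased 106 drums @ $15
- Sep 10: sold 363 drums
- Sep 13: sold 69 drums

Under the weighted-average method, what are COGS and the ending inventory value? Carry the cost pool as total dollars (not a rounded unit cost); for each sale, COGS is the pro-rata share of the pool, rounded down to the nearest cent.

COGS = $20,534.97; ending inventory = $1,194.03

After Sep 1: 154 on hand, pool $2,618.00 (≈ $17.0000 each)
After Sep 2: 376 on hand, pool $5,948.00 (≈ $15.8191 each)
Sep 3, sell 165: 165/376 × $5,948.00 → $2,610.15
After Sep 4: 593 on hand, pool $10,213.85 (≈ $17.2240 each)
After Sep 6: 978 on hand, pool $17,528.85 (≈ $17.9232 each)
Sep 8, sell 583: 583/978 × $17,528.85 → $10,449.20
After Sep 9: 501 on hand, pool $8,669.65 (≈ $17.3047 each)
Sep 10, sell 363: 363/501 × $8,669.65 → $6,281.60
Sep 13, sell 69: 69/138 × $2,388.05 → $1,194.02
Total COGS = $2,610.15 + $10,449.20 + $6,281.60 + $1,194.02 = $20,534.97
Ending inventory (cost pool remaining) = $1,194.03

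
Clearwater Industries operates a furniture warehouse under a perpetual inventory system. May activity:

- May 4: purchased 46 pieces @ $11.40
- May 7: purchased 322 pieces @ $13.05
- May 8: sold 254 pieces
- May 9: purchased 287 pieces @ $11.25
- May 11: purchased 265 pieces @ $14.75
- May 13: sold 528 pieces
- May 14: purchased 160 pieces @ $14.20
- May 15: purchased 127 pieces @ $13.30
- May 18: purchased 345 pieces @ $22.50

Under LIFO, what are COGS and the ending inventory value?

May 8, 254 sold [LIFO — newest first]: 254 @ $13.05 = $3,314.70
May 13, 528 sold [LIFO — newest first]: 265 @ $14.75 + 263 @ $11.25 = $6,867.50
Total COGS = $3,314.70 + $6,867.50 = $10,182.20
Ending inventory: 46 @ $11.40 + 68 @ $13.05 + 24 @ $11.25 + 160 @ $14.20 + 127 @ $13.30 + 345 @ $22.50 = $13,405.40
Check: goods available $23,587.60 = COGS $10,182.20 + ending $13,405.40

COGS = $10,182.20; ending inventory = $13,405.40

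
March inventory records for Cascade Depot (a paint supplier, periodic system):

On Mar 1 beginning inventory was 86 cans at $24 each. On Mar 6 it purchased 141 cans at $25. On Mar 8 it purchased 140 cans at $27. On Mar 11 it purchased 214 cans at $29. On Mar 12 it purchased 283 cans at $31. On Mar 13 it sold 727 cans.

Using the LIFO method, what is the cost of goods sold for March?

Mar 13, 727 sold [LIFO — newest first]: 283 @ $31 + 214 @ $29 + 140 @ $27 + 90 @ $25 = $21,009
Ending inventory: 86 @ $24 + 51 @ $25 = $3,339
Check: goods available $24,348 = COGS $21,009 + ending $3,339

COGS = $21,009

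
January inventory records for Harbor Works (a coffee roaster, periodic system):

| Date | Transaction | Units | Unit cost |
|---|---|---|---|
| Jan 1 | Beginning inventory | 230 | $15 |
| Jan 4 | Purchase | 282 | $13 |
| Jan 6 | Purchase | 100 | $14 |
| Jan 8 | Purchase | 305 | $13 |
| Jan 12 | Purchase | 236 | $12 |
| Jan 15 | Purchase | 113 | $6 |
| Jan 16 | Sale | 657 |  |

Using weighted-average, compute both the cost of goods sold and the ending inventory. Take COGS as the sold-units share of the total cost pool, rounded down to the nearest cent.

Jan 16, sell 657: 657/1266 × $15,991.00 → $8,298.64
Ending inventory (cost pool remaining) = $7,692.36

COGS = $8,298.64; ending inventory = $7,692.36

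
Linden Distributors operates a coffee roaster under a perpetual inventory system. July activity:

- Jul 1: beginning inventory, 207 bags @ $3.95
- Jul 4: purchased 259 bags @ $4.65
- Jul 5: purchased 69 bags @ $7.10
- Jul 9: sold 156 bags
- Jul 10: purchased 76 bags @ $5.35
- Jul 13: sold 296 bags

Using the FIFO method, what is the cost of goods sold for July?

COGS = $1,956.90

Jul 9, 156 sold [FIFO — oldest first]: 156 @ $3.95 = $616.20
Jul 13, 296 sold [FIFO — oldest first]: 51 @ $3.95 + 245 @ $4.65 = $1,340.70
Total COGS = $616.20 + $1,340.70 = $1,956.90
Ending inventory: 14 @ $4.65 + 69 @ $7.10 + 76 @ $5.35 = $961.60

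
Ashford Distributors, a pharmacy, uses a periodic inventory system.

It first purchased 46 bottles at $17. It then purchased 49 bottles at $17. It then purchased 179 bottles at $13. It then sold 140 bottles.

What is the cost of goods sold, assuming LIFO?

COGS = $1,820

Sale 1 (140) [LIFO — newest first]: 140 @ $13 = $1,820
Ending inventory: 46 @ $17 + 49 @ $17 + 39 @ $13 = $2,122
Check: goods available $3,942 = COGS $1,820 + ending $2,122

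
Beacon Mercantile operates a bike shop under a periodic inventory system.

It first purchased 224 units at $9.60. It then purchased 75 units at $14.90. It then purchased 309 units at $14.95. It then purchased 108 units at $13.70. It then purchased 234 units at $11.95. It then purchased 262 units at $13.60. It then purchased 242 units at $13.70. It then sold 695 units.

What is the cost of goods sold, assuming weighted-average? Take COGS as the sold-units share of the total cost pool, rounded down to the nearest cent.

COGS = $9,101.89

Sale 1, sell 695: 695/1454 × $19,041.95 → $9,101.89
Ending inventory (cost pool remaining) = $9,940.06
Check: goods available $19,041.95 = COGS $9,101.89 + ending $9,940.06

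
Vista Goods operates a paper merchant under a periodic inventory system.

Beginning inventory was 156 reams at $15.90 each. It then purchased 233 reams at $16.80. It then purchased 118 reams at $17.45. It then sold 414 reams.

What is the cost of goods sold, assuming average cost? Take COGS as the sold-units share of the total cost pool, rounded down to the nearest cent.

COGS = $6,903.18

Sale 1, sell 414: 414/507 × $8,453.90 → $6,903.18
Ending inventory (cost pool remaining) = $1,550.72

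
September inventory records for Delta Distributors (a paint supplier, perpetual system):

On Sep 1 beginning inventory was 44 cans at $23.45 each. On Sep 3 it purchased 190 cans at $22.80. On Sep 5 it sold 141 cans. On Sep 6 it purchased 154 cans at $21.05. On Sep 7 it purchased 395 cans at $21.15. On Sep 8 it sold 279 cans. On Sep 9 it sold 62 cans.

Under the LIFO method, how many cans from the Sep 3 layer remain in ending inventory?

49

Sep 5, 141 sold [LIFO — newest first]: 141 @ $22.80 = $3,214.80
Sep 8, 279 sold [LIFO — newest first]: 279 @ $21.15 = $5,900.85
Sep 9, 62 sold [LIFO — newest first]: 62 @ $21.15 = $1,311.30
Total COGS = $3,214.80 + $5,900.85 + $1,311.30 = $10,426.95
Ending inventory: 44 @ $23.45 + 49 @ $22.80 + 154 @ $21.05 + 54 @ $21.15 = $6,532.80
Check: goods available $16,959.75 = COGS $10,426.95 + ending $6,532.80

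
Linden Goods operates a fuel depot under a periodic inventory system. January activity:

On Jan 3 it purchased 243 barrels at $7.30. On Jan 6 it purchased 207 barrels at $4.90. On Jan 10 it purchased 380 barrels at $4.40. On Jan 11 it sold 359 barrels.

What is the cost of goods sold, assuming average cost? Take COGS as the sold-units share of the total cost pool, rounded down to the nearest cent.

COGS = $1,929.17

Jan 11, sell 359: 359/830 × $4,460.20 → $1,929.17
Ending inventory (cost pool remaining) = $2,531.03
Check: goods available $4,460.20 = COGS $1,929.17 + ending $2,531.03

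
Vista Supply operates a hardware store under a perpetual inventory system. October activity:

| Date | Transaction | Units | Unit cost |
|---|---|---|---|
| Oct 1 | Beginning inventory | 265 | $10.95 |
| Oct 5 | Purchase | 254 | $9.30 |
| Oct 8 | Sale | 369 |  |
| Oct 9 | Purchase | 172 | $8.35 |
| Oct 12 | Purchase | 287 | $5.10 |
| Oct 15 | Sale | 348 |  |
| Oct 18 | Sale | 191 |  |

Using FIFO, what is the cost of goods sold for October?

Oct 8, 369 sold [FIFO — oldest first]: 265 @ $10.95 + 104 @ $9.30 = $3,868.95
Oct 15, 348 sold [FIFO — oldest first]: 150 @ $9.30 + 172 @ $8.35 + 26 @ $5.10 = $2,963.80
Oct 18, 191 sold [FIFO — oldest first]: 191 @ $5.10 = $974.10
Total COGS = $3,868.95 + $2,963.80 + $974.10 = $7,806.85
Ending inventory: 70 @ $5.10 = $357.00
Check: goods available $8,163.85 = COGS $7,806.85 + ending $357.00

COGS = $7,806.85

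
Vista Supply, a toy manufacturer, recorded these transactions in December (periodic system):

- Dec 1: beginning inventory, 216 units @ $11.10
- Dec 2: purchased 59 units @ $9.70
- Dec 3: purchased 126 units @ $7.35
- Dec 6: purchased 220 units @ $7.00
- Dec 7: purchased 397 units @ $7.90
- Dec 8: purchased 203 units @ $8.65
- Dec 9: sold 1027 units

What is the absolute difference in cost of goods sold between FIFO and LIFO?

$475.30

FIFO COGS: 216 @ $11.10 + 59 @ $9.70 + 126 @ $7.35 + 220 @ $7.00 + 397 @ $7.90 + 9 @ $8.65 = $8,650.15
LIFO COGS: 203 @ $8.65 + 397 @ $7.90 + 220 @ $7.00 + 126 @ $7.35 + 59 @ $9.70 + 22 @ $11.10 = $8,174.85
Difference = |$8,650.15 − $8,174.85| = $475.30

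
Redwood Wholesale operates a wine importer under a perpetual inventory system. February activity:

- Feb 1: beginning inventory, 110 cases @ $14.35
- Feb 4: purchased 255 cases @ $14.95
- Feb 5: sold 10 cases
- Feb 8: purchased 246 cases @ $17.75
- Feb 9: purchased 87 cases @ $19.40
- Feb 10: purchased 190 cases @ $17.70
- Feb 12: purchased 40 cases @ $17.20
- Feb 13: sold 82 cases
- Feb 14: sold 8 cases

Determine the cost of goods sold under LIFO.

COGS = $1,722.50

Feb 5, 10 sold [LIFO — newest first]: 10 @ $14.95 = $149.50
Feb 13, 82 sold [LIFO — newest first]: 40 @ $17.20 + 42 @ $17.70 = $1,431.40
Feb 14, 8 sold [LIFO — newest first]: 8 @ $17.70 = $141.60
Total COGS = $149.50 + $1,431.40 + $141.60 = $1,722.50
Ending inventory: 110 @ $14.35 + 245 @ $14.95 + 246 @ $17.75 + 87 @ $19.40 + 140 @ $17.70 = $13,773.55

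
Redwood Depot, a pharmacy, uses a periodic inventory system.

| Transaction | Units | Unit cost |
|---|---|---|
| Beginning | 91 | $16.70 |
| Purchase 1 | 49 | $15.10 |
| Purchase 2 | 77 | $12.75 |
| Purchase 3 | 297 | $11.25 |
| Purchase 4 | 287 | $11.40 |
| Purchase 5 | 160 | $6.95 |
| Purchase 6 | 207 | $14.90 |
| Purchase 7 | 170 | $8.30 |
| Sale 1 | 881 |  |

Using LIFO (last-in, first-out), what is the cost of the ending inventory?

Sale 1 (881) [LIFO — newest first]: 170 @ $8.30 + 207 @ $14.90 + 160 @ $6.95 + 287 @ $11.40 + 57 @ $11.25 = $9,520.35
Ending inventory: 91 @ $16.70 + 49 @ $15.10 + 77 @ $12.75 + 240 @ $11.25 = $5,941.35

Ending inventory = $5,941.35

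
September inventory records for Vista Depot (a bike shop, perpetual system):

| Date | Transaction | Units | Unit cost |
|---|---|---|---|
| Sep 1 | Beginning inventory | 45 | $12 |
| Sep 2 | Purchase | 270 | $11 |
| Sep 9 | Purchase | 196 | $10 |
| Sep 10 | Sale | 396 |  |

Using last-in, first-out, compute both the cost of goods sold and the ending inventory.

COGS = $4,160; ending inventory = $1,310

Sep 10, 396 sold [LIFO — newest first]: 196 @ $10 + 200 @ $11 = $4,160
Ending inventory: 45 @ $12 + 70 @ $11 = $1,310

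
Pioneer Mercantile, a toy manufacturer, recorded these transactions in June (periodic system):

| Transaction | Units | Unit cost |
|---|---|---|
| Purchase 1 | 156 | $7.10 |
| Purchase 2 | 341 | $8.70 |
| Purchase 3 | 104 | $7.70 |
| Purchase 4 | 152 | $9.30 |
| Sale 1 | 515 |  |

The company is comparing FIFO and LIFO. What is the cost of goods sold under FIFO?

FIFO COGS: 156 @ $7.10 + 341 @ $8.70 + 18 @ $7.70 = $4,212.90
LIFO COGS: 152 @ $9.30 + 104 @ $7.70 + 259 @ $8.70 = $4,467.70

COGS = $4,212.90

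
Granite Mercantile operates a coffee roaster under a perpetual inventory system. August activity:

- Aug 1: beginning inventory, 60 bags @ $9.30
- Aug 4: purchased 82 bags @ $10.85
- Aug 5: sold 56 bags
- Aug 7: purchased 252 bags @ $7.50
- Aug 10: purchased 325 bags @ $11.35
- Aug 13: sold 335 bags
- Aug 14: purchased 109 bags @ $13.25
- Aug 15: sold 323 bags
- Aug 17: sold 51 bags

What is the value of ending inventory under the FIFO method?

Aug 5, 56 sold [FIFO — oldest first]: 56 @ $9.30 = $520.80
Aug 13, 335 sold [FIFO — oldest first]: 4 @ $9.30 + 82 @ $10.85 + 249 @ $7.50 = $2,794.40
Aug 15, 323 sold [FIFO — oldest first]: 3 @ $7.50 + 320 @ $11.35 = $3,654.50
Aug 17, 51 sold [FIFO — oldest first]: 5 @ $11.35 + 46 @ $13.25 = $666.25
Total COGS = $520.80 + $2,794.40 + $3,654.50 + $666.25 = $7,635.95
Ending inventory: 63 @ $13.25 = $834.75

Ending inventory = $834.75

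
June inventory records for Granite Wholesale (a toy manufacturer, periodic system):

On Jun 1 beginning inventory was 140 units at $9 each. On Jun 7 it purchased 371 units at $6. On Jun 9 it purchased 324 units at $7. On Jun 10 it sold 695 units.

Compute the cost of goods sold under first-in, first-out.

COGS = $4,774

Jun 10, 695 sold [FIFO — oldest first]: 140 @ $9 + 371 @ $6 + 184 @ $7 = $4,774
Ending inventory: 140 @ $7 = $980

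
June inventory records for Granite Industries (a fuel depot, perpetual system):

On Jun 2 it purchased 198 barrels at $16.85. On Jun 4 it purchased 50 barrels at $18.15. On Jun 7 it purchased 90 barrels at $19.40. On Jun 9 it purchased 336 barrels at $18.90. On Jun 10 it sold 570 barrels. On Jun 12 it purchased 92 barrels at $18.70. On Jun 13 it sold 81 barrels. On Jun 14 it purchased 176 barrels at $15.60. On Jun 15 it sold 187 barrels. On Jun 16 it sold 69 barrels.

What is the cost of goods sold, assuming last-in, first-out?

COGS = $16,216.45

Jun 10, 570 sold [LIFO — newest first]: 336 @ $18.90 + 90 @ $19.40 + 50 @ $18.15 + 94 @ $16.85 = $10,587.80
Jun 13, 81 sold [LIFO — newest first]: 81 @ $18.70 = $1,514.70
Jun 15, 187 sold [LIFO — newest first]: 176 @ $15.60 + 11 @ $18.70 = $2,951.30
Jun 16, 69 sold [LIFO — newest first]: 69 @ $16.85 = $1,162.65
Total COGS = $10,587.80 + $1,514.70 + $2,951.30 + $1,162.65 = $16,216.45
Ending inventory: 35 @ $16.85 = $589.75
Check: goods available $16,806.20 = COGS $16,216.45 + ending $589.75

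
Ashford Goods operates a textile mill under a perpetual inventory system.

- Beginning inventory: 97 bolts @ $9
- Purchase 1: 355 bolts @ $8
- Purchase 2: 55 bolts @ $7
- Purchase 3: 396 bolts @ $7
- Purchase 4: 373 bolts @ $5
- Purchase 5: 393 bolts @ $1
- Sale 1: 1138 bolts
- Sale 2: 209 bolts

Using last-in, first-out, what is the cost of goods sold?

Sale 1 (1138) [LIFO — newest first]: 393 @ $1 + 373 @ $5 + 372 @ $7 = $4,862
Sale 2 (209) [LIFO — newest first]: 24 @ $7 + 55 @ $7 + 130 @ $8 = $1,593
Total COGS = $4,862 + $1,593 = $6,455
Ending inventory: 97 @ $9 + 225 @ $8 = $2,673
Check: goods available $9,128 = COGS $6,455 + ending $2,673

COGS = $6,455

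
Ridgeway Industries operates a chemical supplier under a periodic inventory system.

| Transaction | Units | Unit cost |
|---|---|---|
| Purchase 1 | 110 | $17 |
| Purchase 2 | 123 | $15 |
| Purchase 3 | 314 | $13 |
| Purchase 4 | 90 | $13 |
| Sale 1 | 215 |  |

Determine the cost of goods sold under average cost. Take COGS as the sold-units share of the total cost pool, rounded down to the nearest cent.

Sale 1, sell 215: 215/637 × $8,967.00 → $3,026.53
Ending inventory (cost pool remaining) = $5,940.47
Check: goods available $8,967.00 = COGS $3,026.53 + ending $5,940.47

COGS = $3,026.53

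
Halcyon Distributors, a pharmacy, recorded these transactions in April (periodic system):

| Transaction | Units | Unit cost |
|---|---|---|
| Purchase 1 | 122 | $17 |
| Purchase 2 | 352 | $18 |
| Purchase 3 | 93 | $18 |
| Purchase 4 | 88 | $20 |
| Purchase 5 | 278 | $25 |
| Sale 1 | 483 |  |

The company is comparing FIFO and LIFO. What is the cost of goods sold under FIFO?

FIFO COGS: 122 @ $17 + 352 @ $18 + 9 @ $18 = $8,572
LIFO COGS: 278 @ $25 + 88 @ $20 + 93 @ $18 + 24 @ $18 = $10,816

COGS = $8,572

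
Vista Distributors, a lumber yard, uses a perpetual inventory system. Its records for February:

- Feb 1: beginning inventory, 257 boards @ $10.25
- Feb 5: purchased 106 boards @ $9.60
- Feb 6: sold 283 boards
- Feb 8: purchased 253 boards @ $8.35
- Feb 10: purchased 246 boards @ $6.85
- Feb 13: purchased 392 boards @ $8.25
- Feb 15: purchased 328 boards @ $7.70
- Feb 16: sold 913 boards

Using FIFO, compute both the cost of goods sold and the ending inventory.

Feb 6, 283 sold [FIFO — oldest first]: 257 @ $10.25 + 26 @ $9.60 = $2,883.85
Feb 16, 913 sold [FIFO — oldest first]: 80 @ $9.60 + 253 @ $8.35 + 246 @ $6.85 + 334 @ $8.25 = $7,321.15
Total COGS = $2,883.85 + $7,321.15 = $10,205.00
Ending inventory: 58 @ $8.25 + 328 @ $7.70 = $3,004.10

COGS = $10,205.00; ending inventory = $3,004.10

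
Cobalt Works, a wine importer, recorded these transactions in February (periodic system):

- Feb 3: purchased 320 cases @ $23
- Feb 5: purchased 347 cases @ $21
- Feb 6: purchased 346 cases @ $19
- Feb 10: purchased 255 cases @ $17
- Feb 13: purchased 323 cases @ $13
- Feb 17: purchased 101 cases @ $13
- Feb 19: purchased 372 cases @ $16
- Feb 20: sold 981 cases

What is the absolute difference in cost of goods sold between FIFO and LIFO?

$6,004

FIFO COGS: 320 @ $23 + 347 @ $21 + 314 @ $19 = $20,613
LIFO COGS: 372 @ $16 + 101 @ $13 + 323 @ $13 + 185 @ $17 = $14,609
Difference = |$20,613 − $14,609| = $6,004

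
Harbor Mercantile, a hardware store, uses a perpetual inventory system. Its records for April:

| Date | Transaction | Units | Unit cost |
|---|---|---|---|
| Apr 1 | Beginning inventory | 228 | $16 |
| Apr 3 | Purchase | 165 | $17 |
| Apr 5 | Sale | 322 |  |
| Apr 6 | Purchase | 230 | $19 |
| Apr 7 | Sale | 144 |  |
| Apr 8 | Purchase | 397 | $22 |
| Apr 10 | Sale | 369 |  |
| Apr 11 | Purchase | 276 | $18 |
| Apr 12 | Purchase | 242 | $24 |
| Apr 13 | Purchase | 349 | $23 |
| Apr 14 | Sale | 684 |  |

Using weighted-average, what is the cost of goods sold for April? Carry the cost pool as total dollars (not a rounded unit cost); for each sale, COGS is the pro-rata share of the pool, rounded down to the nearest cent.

COGS = $30,424.97

After Apr 1: 228 on hand, pool $3,648.00 (≈ $16.0000 each)
After Apr 3: 393 on hand, pool $6,453.00 (≈ $16.4198 each)
Apr 5, sell 322: 322/393 × $6,453.00 → $5,287.19
After Apr 6: 301 on hand, pool $5,535.81 (≈ $18.3914 each)
Apr 7, sell 144: 144/301 × $5,535.81 → $2,648.36
After Apr 8: 554 on hand, pool $11,621.45 (≈ $20.9773 each)
Apr 10, sell 369: 369/554 × $11,621.45 → $7,740.64
After Apr 11: 461 on hand, pool $8,848.81 (≈ $19.1948 each)
After Apr 12: 703 on hand, pool $14,656.81 (≈ $20.8489 each)
After Apr 13: 1052 on hand, pool $22,683.81 (≈ $21.5626 each)
Apr 14, sell 684: 684/1052 × $22,683.81 → $14,748.78
Total COGS = $5,287.19 + $2,648.36 + $7,740.64 + $14,748.78 = $30,424.97
Ending inventory (cost pool remaining) = $7,935.03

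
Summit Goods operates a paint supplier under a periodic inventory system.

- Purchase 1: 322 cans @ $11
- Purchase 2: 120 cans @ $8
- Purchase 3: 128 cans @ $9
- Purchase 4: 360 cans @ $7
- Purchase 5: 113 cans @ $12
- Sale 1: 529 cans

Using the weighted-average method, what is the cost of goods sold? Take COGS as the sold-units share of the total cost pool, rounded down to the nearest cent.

COGS = $4,833.52

Sale 1, sell 529: 529/1043 × $9,530.00 → $4,833.52
Ending inventory (cost pool remaining) = $4,696.48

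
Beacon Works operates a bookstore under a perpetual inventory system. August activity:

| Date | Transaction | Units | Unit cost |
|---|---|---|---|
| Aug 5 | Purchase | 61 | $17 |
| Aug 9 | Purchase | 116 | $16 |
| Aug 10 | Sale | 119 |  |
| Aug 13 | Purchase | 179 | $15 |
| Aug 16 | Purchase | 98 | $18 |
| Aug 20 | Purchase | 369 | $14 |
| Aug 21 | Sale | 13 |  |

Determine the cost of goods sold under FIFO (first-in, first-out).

COGS = $2,173

Aug 10, 119 sold [FIFO — oldest first]: 61 @ $17 + 58 @ $16 = $1,965
Aug 21, 13 sold [FIFO — oldest first]: 13 @ $16 = $208
Total COGS = $1,965 + $208 = $2,173
Ending inventory: 45 @ $16 + 179 @ $15 + 98 @ $18 + 369 @ $14 = $10,335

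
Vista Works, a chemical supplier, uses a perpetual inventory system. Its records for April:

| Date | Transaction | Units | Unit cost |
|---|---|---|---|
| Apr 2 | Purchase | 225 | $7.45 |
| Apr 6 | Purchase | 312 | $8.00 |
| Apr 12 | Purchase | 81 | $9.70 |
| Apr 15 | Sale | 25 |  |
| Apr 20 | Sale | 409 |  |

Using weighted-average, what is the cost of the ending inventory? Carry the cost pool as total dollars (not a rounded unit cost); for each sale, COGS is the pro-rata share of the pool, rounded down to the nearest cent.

Ending inventory = $1,476.16

After Apr 2: 225 on hand, pool $1,676.25 (≈ $7.4500 each)
After Apr 6: 537 on hand, pool $4,172.25 (≈ $7.7696 each)
After Apr 12: 618 on hand, pool $4,957.95 (≈ $8.0226 each)
Apr 15, sell 25: 25/618 × $4,957.95 → $200.56
Apr 20, sell 409: 409/593 × $4,757.39 → $3,281.23
Total COGS = $200.56 + $3,281.23 = $3,481.79
Ending inventory (cost pool remaining) = $1,476.16
Check: goods available $4,957.95 = COGS $3,481.79 + ending $1,476.16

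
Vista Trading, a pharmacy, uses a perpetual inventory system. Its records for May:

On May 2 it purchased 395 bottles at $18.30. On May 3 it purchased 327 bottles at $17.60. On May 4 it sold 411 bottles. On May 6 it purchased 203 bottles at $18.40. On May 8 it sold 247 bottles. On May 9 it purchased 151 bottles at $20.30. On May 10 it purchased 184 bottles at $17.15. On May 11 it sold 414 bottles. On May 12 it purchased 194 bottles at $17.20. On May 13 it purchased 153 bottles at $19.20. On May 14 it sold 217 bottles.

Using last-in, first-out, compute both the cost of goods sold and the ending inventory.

COGS = $23,537.80; ending inventory = $5,676.40

May 4, 411 sold [LIFO — newest first]: 327 @ $17.60 + 84 @ $18.30 = $7,292.40
May 8, 247 sold [LIFO — newest first]: 203 @ $18.40 + 44 @ $18.30 = $4,540.40
May 11, 414 sold [LIFO — newest first]: 184 @ $17.15 + 151 @ $20.30 + 79 @ $18.30 = $7,666.60
May 14, 217 sold [LIFO — newest first]: 153 @ $19.20 + 64 @ $17.20 = $4,038.40
Total COGS = $7,292.40 + $4,540.40 + $7,666.60 + $4,038.40 = $23,537.80
Ending inventory: 188 @ $18.30 + 130 @ $17.20 = $5,676.40
Check: goods available $29,214.20 = COGS $23,537.80 + ending $5,676.40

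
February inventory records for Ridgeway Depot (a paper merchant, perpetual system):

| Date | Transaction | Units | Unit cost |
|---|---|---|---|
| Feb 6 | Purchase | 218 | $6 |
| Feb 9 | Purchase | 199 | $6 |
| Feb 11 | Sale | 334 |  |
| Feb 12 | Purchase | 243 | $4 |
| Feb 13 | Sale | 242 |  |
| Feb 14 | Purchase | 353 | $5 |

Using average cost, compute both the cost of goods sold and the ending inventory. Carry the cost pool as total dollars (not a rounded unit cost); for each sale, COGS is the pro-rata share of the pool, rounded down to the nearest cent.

After Feb 6: 218 on hand, pool $1,308.00 (≈ $6.0000 each)
After Feb 9: 417 on hand, pool $2,502.00 (≈ $6.0000 each)
Feb 11, sell 334: 334/417 × $2,502.00 → $2,004.00
After Feb 12: 326 on hand, pool $1,470.00 (≈ $4.5092 each)
Feb 13, sell 242: 242/326 × $1,470.00 → $1,091.22
After Feb 14: 437 on hand, pool $2,143.78 (≈ $4.9057 each)
Total COGS = $2,004.00 + $1,091.22 = $3,095.22
Ending inventory (cost pool remaining) = $2,143.78

COGS = $3,095.22; ending inventory = $2,143.78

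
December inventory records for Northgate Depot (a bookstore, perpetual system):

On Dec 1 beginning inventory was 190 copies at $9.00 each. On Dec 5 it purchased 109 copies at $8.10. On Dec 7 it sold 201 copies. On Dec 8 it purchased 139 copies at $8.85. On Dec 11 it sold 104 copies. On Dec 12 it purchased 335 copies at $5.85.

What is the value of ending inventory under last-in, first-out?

Dec 7, 201 sold [LIFO — newest first]: 109 @ $8.10 + 92 @ $9.00 = $1,710.90
Dec 11, 104 sold [LIFO — newest first]: 104 @ $8.85 = $920.40
Total COGS = $1,710.90 + $920.40 = $2,631.30
Ending inventory: 98 @ $9.00 + 35 @ $8.85 + 335 @ $5.85 = $3,151.50
Check: goods available $5,782.80 = COGS $2,631.30 + ending $3,151.50

Ending inventory = $3,151.50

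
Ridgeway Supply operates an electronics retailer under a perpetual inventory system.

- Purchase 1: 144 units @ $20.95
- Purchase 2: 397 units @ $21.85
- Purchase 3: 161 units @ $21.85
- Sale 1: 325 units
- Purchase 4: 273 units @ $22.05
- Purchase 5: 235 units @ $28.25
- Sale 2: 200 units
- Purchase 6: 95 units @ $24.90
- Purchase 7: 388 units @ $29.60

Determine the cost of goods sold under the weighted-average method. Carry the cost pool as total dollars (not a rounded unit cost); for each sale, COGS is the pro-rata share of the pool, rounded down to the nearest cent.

After Purchase 1: 144 on hand, pool $3,016.80 (≈ $20.9500 each)
After Purchase 2: 541 on hand, pool $11,691.25 (≈ $21.6104 each)
After Purchase 3: 702 on hand, pool $15,209.10 (≈ $21.6654 each)
Sale 1, sell 325: 325/702 × $15,209.10 → $7,041.25
After Purchase 4: 650 on hand, pool $14,187.50 (≈ $21.8269 each)
After Purchase 5: 885 on hand, pool $20,826.25 (≈ $23.5325 each)
Sale 2, sell 200: 200/885 × $20,826.25 → $4,706.49
After Purchase 6: 780 on hand, pool $18,485.26 (≈ $23.6991 each)
After Purchase 7: 1168 on hand, pool $29,970.06 (≈ $25.6593 each)
Total COGS = $7,041.25 + $4,706.49 = $11,747.74
Ending inventory (cost pool remaining) = $29,970.06
Check: goods available $41,717.80 = COGS $11,747.74 + ending $29,970.06

COGS = $11,747.74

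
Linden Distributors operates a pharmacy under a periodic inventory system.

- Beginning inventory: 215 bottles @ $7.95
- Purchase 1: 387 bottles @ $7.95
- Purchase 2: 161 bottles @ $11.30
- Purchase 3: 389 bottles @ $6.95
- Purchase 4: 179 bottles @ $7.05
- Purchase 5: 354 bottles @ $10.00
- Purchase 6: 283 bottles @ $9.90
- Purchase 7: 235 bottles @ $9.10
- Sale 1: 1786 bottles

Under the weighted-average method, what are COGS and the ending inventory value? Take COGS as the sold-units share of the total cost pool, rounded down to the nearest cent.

COGS = $15,444.80; ending inventory = $3,606.10

Sale 1, sell 1786: 1786/2203 × $19,050.90 → $15,444.80
Ending inventory (cost pool remaining) = $3,606.10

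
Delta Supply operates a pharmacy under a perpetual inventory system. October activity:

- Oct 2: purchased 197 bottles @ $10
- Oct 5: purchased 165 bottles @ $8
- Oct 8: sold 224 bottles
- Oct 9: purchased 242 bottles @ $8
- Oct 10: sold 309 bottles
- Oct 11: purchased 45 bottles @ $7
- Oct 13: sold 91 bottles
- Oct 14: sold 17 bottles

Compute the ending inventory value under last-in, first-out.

Oct 8, 224 sold [LIFO — newest first]: 165 @ $8 + 59 @ $10 = $1,910
Oct 10, 309 sold [LIFO — newest first]: 242 @ $8 + 67 @ $10 = $2,606
Oct 13, 91 sold [LIFO — newest first]: 45 @ $7 + 46 @ $10 = $775
Oct 14, 17 sold [LIFO — newest first]: 17 @ $10 = $170
Total COGS = $1,910 + $2,606 + $775 + $170 = $5,461
Ending inventory: 8 @ $10 = $80
Check: goods available $5,541 = COGS $5,461 + ending $80

Ending inventory = $80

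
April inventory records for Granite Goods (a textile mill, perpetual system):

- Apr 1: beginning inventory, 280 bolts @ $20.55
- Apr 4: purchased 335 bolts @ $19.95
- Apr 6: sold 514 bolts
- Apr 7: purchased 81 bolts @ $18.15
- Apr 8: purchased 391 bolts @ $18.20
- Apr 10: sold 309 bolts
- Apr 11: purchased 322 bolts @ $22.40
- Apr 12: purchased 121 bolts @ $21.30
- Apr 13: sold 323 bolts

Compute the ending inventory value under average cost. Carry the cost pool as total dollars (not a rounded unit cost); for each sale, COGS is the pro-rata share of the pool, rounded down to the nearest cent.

After Apr 1: 280 on hand, pool $5,754.00 (≈ $20.5500 each)
After Apr 4: 615 on hand, pool $12,437.25 (≈ $20.2232 each)
Apr 6, sell 514: 514/615 × $12,437.25 → $10,394.70
After Apr 7: 182 on hand, pool $3,512.70 (≈ $19.3005 each)
After Apr 8: 573 on hand, pool $10,628.90 (≈ $18.5496 each)
Apr 10, sell 309: 309/573 × $10,628.90 → $5,731.81
After Apr 11: 586 on hand, pool $12,109.89 (≈ $20.6653 each)
After Apr 12: 707 on hand, pool $14,687.19 (≈ $20.7740 each)
Apr 13, sell 323: 323/707 × $14,687.19 → $6,709.98
Total COGS = $10,394.70 + $5,731.81 + $6,709.98 = $22,836.49
Ending inventory (cost pool remaining) = $7,977.21

Ending inventory = $7,977.21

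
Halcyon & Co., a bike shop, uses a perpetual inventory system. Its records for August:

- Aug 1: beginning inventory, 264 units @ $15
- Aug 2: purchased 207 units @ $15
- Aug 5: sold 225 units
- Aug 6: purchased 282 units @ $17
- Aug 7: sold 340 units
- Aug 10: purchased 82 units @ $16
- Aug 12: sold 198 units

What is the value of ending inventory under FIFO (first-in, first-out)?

Ending inventory = $1,152

Aug 5, 225 sold [FIFO — oldest first]: 225 @ $15 = $3,375
Aug 7, 340 sold [FIFO — oldest first]: 39 @ $15 + 207 @ $15 + 94 @ $17 = $5,288
Aug 12, 198 sold [FIFO — oldest first]: 188 @ $17 + 10 @ $16 = $3,356
Total COGS = $3,375 + $5,288 + $3,356 = $12,019
Ending inventory: 72 @ $16 = $1,152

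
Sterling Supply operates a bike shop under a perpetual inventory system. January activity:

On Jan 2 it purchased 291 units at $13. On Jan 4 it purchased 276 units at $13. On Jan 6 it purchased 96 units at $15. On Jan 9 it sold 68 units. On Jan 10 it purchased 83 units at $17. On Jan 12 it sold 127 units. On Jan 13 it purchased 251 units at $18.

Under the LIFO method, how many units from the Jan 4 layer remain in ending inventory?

260

Jan 9, 68 sold [LIFO — newest first]: 68 @ $15 = $1,020
Jan 12, 127 sold [LIFO — newest first]: 83 @ $17 + 28 @ $15 + 16 @ $13 = $2,039
Total COGS = $1,020 + $2,039 = $3,059
Ending inventory: 291 @ $13 + 260 @ $13 + 251 @ $18 = $11,681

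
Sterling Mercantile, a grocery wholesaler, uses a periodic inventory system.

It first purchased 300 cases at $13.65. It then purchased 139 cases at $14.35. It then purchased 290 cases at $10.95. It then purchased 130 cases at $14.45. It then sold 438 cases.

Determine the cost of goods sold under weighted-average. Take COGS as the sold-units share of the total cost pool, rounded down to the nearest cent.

Sale 1, sell 438: 438/859 × $11,143.65 → $5,682.09
Ending inventory (cost pool remaining) = $5,461.56

COGS = $5,682.09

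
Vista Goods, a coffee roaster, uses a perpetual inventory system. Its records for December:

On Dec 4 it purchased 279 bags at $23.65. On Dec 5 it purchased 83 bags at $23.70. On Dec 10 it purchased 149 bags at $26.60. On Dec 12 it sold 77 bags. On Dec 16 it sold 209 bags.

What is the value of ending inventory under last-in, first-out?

Dec 12, 77 sold [LIFO — newest first]: 77 @ $26.60 = $2,048.20
Dec 16, 209 sold [LIFO — newest first]: 72 @ $26.60 + 83 @ $23.70 + 54 @ $23.65 = $5,159.40
Total COGS = $2,048.20 + $5,159.40 = $7,207.60
Ending inventory: 225 @ $23.65 = $5,321.25
Check: goods available $12,528.85 = COGS $7,207.60 + ending $5,321.25

Ending inventory = $5,321.25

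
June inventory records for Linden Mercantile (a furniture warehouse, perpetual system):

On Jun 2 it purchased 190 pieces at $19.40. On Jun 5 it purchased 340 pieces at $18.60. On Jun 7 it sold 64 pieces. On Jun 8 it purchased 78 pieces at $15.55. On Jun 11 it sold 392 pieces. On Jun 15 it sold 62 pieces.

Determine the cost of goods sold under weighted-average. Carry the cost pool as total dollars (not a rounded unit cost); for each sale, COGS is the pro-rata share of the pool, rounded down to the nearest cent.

COGS = $9,566.14

After Jun 2: 190 on hand, pool $3,686.00 (≈ $19.4000 each)
After Jun 5: 530 on hand, pool $10,010.00 (≈ $18.8868 each)
Jun 7, sell 64: 64/530 × $10,010.00 → $1,208.75
After Jun 8: 544 on hand, pool $10,014.15 (≈ $18.4084 each)
Jun 11, sell 392: 392/544 × $10,014.15 → $7,216.07
Jun 15, sell 62: 62/152 × $2,798.08 → $1,141.32
Total COGS = $1,208.75 + $7,216.07 + $1,141.32 = $9,566.14
Ending inventory (cost pool remaining) = $1,656.76
Check: goods available $11,222.90 = COGS $9,566.14 + ending $1,656.76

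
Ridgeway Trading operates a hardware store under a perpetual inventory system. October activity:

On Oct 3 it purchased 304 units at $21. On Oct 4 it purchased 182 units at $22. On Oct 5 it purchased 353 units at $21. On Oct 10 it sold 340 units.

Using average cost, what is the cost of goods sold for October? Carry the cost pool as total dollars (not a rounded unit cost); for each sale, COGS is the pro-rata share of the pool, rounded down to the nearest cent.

COGS = $7,213.75

After Oct 3: 304 on hand, pool $6,384.00 (≈ $21.0000 each)
After Oct 4: 486 on hand, pool $10,388.00 (≈ $21.3745 each)
After Oct 5: 839 on hand, pool $17,801.00 (≈ $21.2169 each)
Oct 10, sell 340: 340/839 × $17,801.00 → $7,213.75
Ending inventory (cost pool remaining) = $10,587.25
Check: goods available $17,801.00 = COGS $7,213.75 + ending $10,587.25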